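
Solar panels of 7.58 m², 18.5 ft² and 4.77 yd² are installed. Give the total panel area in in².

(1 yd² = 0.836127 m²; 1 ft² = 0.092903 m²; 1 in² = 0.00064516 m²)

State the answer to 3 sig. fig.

2.06×10⁴ in²

7.58 m² (already m²)
18.5 ft² × 0.092903 = 1.71871 m²
4.77 yd² × 0.836127 = 3.98833 m²
Sum: 7.58 + 1.71871 + 3.98833 = 13.287 m²
In in²: 13.287 / 0.00064516 = 20594.9 in²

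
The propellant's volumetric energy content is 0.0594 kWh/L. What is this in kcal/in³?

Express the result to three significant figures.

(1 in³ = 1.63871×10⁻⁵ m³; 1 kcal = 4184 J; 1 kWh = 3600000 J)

0.838 kcal/in³

0.0594 kWh/L × 3600000 J/kWh ÷ 0.001 m³/L = 2.1384×10⁸ J/m³
2.1384×10⁸ J/m³ ÷ 4184 J/kcal × 1.63871×10⁻⁵ m³/in³ = 0.837528 kcal/in³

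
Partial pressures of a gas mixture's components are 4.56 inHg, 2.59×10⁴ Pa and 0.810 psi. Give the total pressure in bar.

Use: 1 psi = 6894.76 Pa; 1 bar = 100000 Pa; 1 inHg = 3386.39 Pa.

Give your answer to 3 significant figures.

0.469 bar

4.56 inHg × 3386.39 → 15441.9 Pa
2.59×10⁴ Pa (already Pa)
0.810 psi × 6894.76 → 5584.76 Pa
Combined: 15441.9 + 25900 + 5584.76 = 46926.7 Pa
In bar: 46926.7 / 100000 = 0.469267 bar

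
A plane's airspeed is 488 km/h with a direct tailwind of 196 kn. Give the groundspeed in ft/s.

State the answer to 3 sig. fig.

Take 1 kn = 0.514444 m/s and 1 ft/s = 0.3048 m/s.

776 ft/s

488 km/h × (1/3.6) = 135.556 m/s
196 kn × 0.514444 = 100.831 m/s
Total: 135.556 + 100.831 = 236.387 m/s
In ft/s: 236.387 / 0.3048 = 775.548 ft/s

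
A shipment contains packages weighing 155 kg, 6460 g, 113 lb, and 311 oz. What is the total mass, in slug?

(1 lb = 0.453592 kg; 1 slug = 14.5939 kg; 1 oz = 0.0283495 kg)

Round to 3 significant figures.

15.2 slug

155 kg (already kg)
6460 g × 0.001 → 6.46 kg
113 lb × 0.453592 → 51.2559 kg
311 oz × 0.0283495 → 8.81669 kg
Total: 155 + 6.46 + 51.2559 + 8.81669 = 221.533 kg
In slug: 221.533 / 14.5939 = 15.1798 slug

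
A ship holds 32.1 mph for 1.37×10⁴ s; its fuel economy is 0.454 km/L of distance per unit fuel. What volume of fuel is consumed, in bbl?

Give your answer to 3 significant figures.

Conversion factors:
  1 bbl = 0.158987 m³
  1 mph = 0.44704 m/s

32.1 mph → 14.35 m/s
d = v × t = 14.35 × 13700 = 196595 m
0.454 km/L → 454000 m/m³
V = d / (distance per unit fuel) = 196595 / 454000 = 0.433029 m³
In bbl: 0.433029 / 0.158987 = 2.72368 bbl

2.72 bbl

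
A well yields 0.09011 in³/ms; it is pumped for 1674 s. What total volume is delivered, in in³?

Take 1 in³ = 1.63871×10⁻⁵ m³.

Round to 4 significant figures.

1.508×10⁵ in³

0.09011 in³/ms → 0.00147664 m³/s
V = Q × t = 0.00147664 × 1674 = 2.4719 m³
In in³: 2.4719 / 1.63871×10⁻⁵ = 150844 in³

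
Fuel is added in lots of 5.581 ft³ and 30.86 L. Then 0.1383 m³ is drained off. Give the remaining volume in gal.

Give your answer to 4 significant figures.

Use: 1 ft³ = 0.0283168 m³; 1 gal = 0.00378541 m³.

5.581 ft³ × 0.0283168 = 0.158036 m³
30.86 L × 0.001 = 0.03086 m³
0.1383 m³ (already m³)
Sum: 0.158036 + 0.03086 − 0.1383 = 0.050596 m³
In gal: 0.050596 / 0.00378541 = 13.3661 gal

13.37 gal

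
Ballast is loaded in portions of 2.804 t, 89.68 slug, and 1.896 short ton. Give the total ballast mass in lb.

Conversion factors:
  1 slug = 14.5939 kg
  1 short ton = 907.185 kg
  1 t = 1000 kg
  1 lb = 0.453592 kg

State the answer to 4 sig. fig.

2.804 t × 1000 = 2804 kg
89.68 slug × 14.5939 = 1308.78 kg
1.896 short ton × 907.185 = 1720.02 kg
Sum: 2804 + 1308.78 + 1720.02 = 5832.8 kg
In lb: 5832.8 / 0.453592 = 12859.1 lb

1.286×10⁴ lb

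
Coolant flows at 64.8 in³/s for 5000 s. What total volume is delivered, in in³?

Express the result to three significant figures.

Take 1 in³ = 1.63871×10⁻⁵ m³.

3.24×10⁵ in³

64.8 in³/s → 0.00106188 m³/s
V = Q × t = 0.00106188 × 5000 = 5.3094 m³
In in³: 5.3094 / 1.63871×10⁻⁵ = 323999 in³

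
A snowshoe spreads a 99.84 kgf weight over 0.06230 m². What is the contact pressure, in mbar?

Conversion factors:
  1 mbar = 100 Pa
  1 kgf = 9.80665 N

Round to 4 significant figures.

157.2 mbar

99.84 kgf × 9.80665 → 979.096 N
P = F / A = 979.096 N / 0.0623 m² = 15715.8 Pa
15715.8 Pa ÷ (100 Pa/mbar) = 157.158 mbar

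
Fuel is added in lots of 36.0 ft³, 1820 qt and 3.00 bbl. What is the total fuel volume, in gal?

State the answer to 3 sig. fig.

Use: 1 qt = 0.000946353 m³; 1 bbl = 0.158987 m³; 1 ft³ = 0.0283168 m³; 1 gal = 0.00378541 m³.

850 gal

36.0 ft³ × 0.0283168 = 1.0194 m³
1820 qt × 0.000946353 = 1.72236 m³
3.00 bbl × 0.158987 = 0.476961 m³
Combined: 1.0194 + 1.72236 + 0.476961 = 3.21872 m³
In gal: 3.21872 / 0.00378541 = 850.296 gal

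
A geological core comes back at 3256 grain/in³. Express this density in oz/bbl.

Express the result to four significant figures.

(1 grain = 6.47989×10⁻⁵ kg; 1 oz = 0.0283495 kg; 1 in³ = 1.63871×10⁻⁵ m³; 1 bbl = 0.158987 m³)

3256 grain/in³ × 6.47989×10⁻⁵ kg/grain ÷ 1.63871×10⁻⁵ m³/in³ = 12875.1 kg/m³
12875.1 kg/m³ ÷ 0.0283495 kg/oz × 0.158987 m³/bbl = 72204.9 oz/bbl

7.220×10⁴ oz/bbl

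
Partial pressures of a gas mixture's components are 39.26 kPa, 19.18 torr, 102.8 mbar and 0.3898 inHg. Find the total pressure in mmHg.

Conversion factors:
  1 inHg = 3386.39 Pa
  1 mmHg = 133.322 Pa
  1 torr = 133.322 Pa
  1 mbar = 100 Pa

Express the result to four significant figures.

39.26 kPa × 1000 = 39260 Pa
19.18 torr × 133.322 = 2557.12 Pa
102.8 mbar × 100 = 10280 Pa
0.3898 inHg × 3386.39 = 1320.01 Pa
Sum: 39260 + 2557.12 + 10280 + 1320.01 = 53417.1 Pa
In mmHg: 53417.1 / 133.322 = 400.662 mmHg

400.7 mmHg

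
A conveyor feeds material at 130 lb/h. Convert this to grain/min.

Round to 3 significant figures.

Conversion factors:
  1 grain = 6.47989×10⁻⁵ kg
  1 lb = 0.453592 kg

130 lb/h × 0.453592 kg/lb ÷ 3600 s/h = 0.0163797 kg/s
0.0163797 kg/s ÷ 6.47989×10⁻⁵ kg/grain × 60 s/min = 15166.6 grain/min

1.52×10⁴ grain/min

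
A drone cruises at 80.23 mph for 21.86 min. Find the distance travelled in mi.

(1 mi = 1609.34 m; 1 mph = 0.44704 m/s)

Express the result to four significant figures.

29.23 mi

80.23 mph × 0.44704 = 35.866 m/s
21.86 min × 60 = 1311.6 s
d = v × t = 35.866 m/s × 1311.6 s = 47041.8 m
47041.8 m ÷ (1609.34 m/mi) = 29.2305 mi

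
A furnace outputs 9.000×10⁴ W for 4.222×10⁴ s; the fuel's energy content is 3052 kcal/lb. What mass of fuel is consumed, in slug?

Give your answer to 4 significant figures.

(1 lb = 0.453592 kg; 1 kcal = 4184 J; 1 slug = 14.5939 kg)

E = P × t = 90000 × 42220 = 3.7998×10⁹ J
3052 kcal/lb → 2.81521×10⁷ J/kg
m = E / e_s = 3.7998×10⁹ / 2.81521×10⁷ = 134.974 kg
In slug: 134.974 / 14.5939 = 9.24866 slug

9.249 slug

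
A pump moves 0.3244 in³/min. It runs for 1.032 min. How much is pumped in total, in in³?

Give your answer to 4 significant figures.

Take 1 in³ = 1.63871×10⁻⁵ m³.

0.3348 in³

0.3244 in³/min → 8.85996×10⁻⁸ m³/s
1.032 min → 61.92 s
V = Q × t = 8.85996×10⁻⁸ × 61.92 = 5.48609×10⁻⁶ m³
In in³: 5.48609×10⁻⁶ / 1.63871×10⁻⁵ = 0.334781 in³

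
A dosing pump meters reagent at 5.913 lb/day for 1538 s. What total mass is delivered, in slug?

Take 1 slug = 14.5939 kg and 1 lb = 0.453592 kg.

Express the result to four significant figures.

0.003271 slug

5.913 lb/day → 3.10427×10⁻⁵ kg/s
m = ṁ × t = 3.10427×10⁻⁵ × 1538 = 0.0477437 kg
In slug: 0.0477437 / 14.5939 = 0.00327148 slug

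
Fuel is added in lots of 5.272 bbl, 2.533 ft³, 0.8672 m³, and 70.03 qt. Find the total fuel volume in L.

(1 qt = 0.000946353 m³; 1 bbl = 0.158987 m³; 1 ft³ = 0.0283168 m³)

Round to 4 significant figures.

5.272 bbl × 0.158987 → 0.838179 m³
2.533 ft³ × 0.0283168 → 0.0717265 m³
0.8672 m³ (already m³)
70.03 qt × 0.000946353 → 0.0662731 m³
Total: 0.838179 + 0.0717265 + 0.8672 + 0.0662731 = 1.84338 m³
In L: 1.84338 / 0.001 = 1843.38 L

1843 L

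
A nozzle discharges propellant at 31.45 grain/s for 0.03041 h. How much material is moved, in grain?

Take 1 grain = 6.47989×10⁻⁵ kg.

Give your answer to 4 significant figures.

31.45 grain/s → 0.00203793 kg/s
0.03041 h → 109.476 s
m = ṁ × t = 0.00203793 × 109.476 = 0.223104 kg
In grain: 0.223104 / 6.47989×10⁻⁵ = 3443.02 grain

3443 grain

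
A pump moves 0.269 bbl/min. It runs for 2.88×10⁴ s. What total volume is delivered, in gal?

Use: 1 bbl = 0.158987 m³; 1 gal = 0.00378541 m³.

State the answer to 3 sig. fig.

0.269 bbl/min → 7.12792×10⁻⁴ m³/s
V = Q × t = 7.12792×10⁻⁴ × 28800 = 20.5284 m³
In gal: 20.5284 / 0.00378541 = 5423.03 gal

5420 gal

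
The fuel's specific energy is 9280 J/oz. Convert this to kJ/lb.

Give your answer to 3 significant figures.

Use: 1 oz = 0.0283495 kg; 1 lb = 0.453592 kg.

148 kJ/lb

9280 J/oz ÷ 0.0283495 kg/oz = 327343 J/kg
327343 J/kg ÷ 1000 J/kJ × 0.453592 kg/lb = 148.48 kJ/lb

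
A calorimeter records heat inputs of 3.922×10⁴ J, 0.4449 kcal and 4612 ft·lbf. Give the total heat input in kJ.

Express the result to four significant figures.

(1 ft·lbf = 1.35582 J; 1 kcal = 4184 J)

3.922×10⁴ J (already J)
0.4449 kcal × 4184 = 1861.46 J
4612 ft·lbf × 1.35582 = 6253.04 J
Combined: 39220 + 1861.46 + 6253.04 = 47334.5 J
In kJ: 47334.5 / 1000 = 47.3345 kJ

47.33 kJ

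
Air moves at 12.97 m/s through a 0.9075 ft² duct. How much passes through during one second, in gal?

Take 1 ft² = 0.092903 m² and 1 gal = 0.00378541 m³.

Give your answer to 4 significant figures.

0.9075 ft² × 0.092903 = 0.0843095 m²
V = v × A × t = 12.97 m/s × 0.0843095 m² × 1 s = 1.09349 m³
1.09349 m³ ÷ (0.00378541 m³/gal) = 288.87 gal

288.9 gal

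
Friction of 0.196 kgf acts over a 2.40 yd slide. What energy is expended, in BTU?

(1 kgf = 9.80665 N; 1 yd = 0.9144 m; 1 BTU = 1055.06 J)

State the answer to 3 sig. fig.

0.196 kgf × 9.80665 = 1.9221 N
2.40 yd × 0.9144 = 2.19456 m
W = F × d = 1.9221 N × 2.19456 m = 4.21816 J
4.21816 J ÷ (1055.06 J/BTU) = 0.00399803 BTU

0.00400 BTU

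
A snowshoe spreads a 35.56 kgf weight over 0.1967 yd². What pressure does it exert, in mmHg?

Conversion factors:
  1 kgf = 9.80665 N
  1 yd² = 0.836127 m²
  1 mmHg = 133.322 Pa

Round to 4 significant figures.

15.90 mmHg

35.56 kgf × 9.80665 = 348.724 N
0.1967 yd² × 0.836127 = 0.164466 m²
P = F / A = 348.724 N / 0.164466 m² = 2120.34 Pa
2120.34 Pa ÷ (133.322 Pa/mmHg) = 15.9039 mmHg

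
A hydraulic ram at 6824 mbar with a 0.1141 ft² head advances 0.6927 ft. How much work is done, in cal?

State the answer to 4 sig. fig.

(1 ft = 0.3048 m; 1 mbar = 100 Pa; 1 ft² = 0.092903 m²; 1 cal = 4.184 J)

6824 mbar → 682400 Pa
0.1141 ft² → 0.0106002 m²
F = P × A = 682400 × 0.0106002 = 7233.58 N
0.6927 ft → 0.211135 m
W = F × d = 7233.58 × 0.211135 = 1527.26 J
In cal: 1527.26 / 4.184 = 365.024 cal

365.0 cal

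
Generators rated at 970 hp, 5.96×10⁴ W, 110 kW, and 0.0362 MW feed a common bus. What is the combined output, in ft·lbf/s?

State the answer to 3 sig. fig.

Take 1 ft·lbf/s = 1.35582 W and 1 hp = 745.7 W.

6.85×10⁵ ft·lbf/s

970 hp × 745.7 = 723329 W
5.96×10⁴ W (already W)
110 kW × 1000 = 110000 W
0.0362 MW × 1000000 = 36200 W
Total: 723329 + 59600 + 110000 + 36200 = 929129 W
In ft·lbf/s: 929129 / 1.35582 = 685289 ft·lbf/s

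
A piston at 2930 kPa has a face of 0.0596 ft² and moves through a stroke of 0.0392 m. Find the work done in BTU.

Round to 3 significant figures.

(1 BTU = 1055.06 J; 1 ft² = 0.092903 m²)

0.603 BTU

2930 kPa → 2.93×10⁶ Pa
0.0596 ft² → 0.00553702 m²
F = P × A = 2.93×10⁶ × 0.00553702 = 16223.5 N
W = F × d = 16223.5 × 0.0392 = 635.961 J
In BTU: 635.961 / 1055.06 = 0.602772 BTU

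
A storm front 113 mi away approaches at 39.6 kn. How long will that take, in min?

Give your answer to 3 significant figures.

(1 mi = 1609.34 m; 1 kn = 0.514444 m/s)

149 min

113 mi × 1609.34 → 181855 m
39.6 kn × 0.514444 → 20.372 m/s
t = d / v = 181855 m / 20.372 m/s = 8926.71 s
8926.71 s ÷ (60 s/min) = 148.778 min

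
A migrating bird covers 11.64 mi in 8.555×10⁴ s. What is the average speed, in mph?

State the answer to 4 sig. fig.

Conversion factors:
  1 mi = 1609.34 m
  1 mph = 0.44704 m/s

0.4898 mph

11.64 mi × 1609.34 = 18732.7 m
v = d / t = 18732.7 m / 85550 s = 0.218968 m/s
0.218968 m/s ÷ (0.44704 m/s/mph) = 0.489817 mph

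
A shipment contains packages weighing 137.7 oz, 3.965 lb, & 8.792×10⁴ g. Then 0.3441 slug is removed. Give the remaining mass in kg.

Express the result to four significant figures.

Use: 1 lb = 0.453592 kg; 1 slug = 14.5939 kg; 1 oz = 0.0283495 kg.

88.60 kg

137.7 oz × 0.0283495 → 3.90373 kg
3.965 lb × 0.453592 → 1.79849 kg
8.792×10⁴ g × 0.001 → 87.92 kg
0.3441 slug × 14.5939 → 5.02176 kg
Sum: 3.90373 + 1.79849 + 87.92 − 5.02176 = 88.6005 kg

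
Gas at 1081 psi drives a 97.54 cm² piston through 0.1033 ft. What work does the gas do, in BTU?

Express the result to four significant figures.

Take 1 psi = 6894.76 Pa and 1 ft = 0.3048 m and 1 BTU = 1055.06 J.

2.170 BTU

1081 psi → 7.45324×10⁶ Pa
97.54 cm² → 0.009754 m²
F = P × A = 7.45324×10⁶ × 0.009754 = 72698.9 N
0.1033 ft → 0.0314858 m
W = F × d = 72698.9 × 0.0314858 = 2288.98 J
In BTU: 2288.98 / 1055.06 = 2.16953 BTU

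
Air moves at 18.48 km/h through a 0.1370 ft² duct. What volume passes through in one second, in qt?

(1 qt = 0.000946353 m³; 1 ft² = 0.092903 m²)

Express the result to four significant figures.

18.48 km/h × (1/3.6) → 5.13333 m/s
0.1370 ft² × 0.092903 → 0.0127277 m²
V = v × A × t = 5.13333 m/s × 0.0127277 m² × 1 s = 0.0653355 m³
0.0653355 m³ ÷ (0.000946353 m³/qt) = 69.0392 qt

69.04 qt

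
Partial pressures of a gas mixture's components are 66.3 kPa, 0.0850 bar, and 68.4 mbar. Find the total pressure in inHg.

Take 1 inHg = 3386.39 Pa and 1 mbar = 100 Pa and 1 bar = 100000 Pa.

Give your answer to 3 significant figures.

24.1 inHg

66.3 kPa × 1000 = 66300 Pa
0.0850 bar × 100000 = 8500 Pa
68.4 mbar × 100 = 6840 Pa
Total: 66300 + 8500 + 6840 = 81640 Pa
In inHg: 81640 / 3386.39 = 24.1083 inHg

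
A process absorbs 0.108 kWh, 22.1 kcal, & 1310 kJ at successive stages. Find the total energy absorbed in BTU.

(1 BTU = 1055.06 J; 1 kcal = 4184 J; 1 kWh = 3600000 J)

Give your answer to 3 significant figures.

1700 BTU

0.108 kWh × 3600000 = 388800 J
22.1 kcal × 4184 = 92466.4 J
1310 kJ × 1000 = 1.31×10⁶ J
Sum: 388800 + 92466.4 + 1.31×10⁶ = 1.79127×10⁶ J
In BTU: 1.79127×10⁶ / 1055.06 = 1697.79 BTU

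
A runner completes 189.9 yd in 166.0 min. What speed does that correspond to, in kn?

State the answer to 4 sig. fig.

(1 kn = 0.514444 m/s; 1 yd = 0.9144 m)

189.9 yd × 0.9144 = 173.645 m
166.0 min × 60 = 9960 s
v = d / t = 173.645 m / 9960 s = 0.0174342 m/s
0.0174342 m/s ÷ (0.514444 m/s/kn) = 0.0338894 kn

0.03389 kn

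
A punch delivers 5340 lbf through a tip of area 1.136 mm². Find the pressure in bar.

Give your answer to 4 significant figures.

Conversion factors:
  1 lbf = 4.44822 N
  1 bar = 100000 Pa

5340 lbf × 4.44822 = 23753.5 N
1.136 mm² × 10⁻⁶ = 1.136×10⁻⁶ m²
P = F / A = 23753.5 N / 1.136×10⁻⁶ m² = 2.09098×10¹⁰ Pa
2.09098×10¹⁰ Pa ÷ (100000 Pa/bar) = 209098 bar

2.091×10⁵ bar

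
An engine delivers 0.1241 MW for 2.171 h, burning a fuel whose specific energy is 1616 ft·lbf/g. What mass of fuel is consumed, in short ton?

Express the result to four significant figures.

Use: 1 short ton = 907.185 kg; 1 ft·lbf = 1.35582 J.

0.4880 short ton

0.1241 MW → 124100 W
2.171 h → 7815.6 s
E = P × t = 124100 × 7815.6 = 9.69916×10⁸ J
1616 ft·lbf/g → 2.19101×10⁶ J/kg
m = E / e_s = 9.69916×10⁸ / 2.19101×10⁶ = 442.68 kg
In short ton: 442.68 / 907.185 = 0.487971 short ton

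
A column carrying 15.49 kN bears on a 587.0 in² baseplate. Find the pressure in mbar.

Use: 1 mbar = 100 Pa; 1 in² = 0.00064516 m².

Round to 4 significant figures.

409.0 mbar

15.49 kN × 1000 = 15490 N
587.0 in² × 0.00064516 = 0.378709 m²
P = F / A = 15490 N / 0.378709 m² = 40902.1 Pa
40902.1 Pa ÷ (100 Pa/mbar) = 409.021 mbar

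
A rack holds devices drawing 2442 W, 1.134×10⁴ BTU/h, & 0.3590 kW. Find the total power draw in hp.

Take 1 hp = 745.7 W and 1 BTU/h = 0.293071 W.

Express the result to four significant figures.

2442 W (already W)
1.134×10⁴ BTU/h × 0.293071 = 3323.43 W
0.3590 kW × 1000 = 359 W
Combined: 2442 + 3323.43 + 359 = 6124.43 W
In hp: 6124.43 / 745.7 = 8.21299 hp

8.213 hp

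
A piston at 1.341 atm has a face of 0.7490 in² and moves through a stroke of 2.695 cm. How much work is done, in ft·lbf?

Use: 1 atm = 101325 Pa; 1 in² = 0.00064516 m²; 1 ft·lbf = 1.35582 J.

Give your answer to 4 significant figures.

1.305 ft·lbf

1.341 atm → 135877 Pa
0.7490 in² → 4.83225×10⁻⁴ m²
F = P × A = 135877 × 4.83225×10⁻⁴ = 65.6592 N
2.695 cm → 0.02695 m
W = F × d = 65.6592 × 0.02695 = 1.76952 J
In ft·lbf: 1.76952 / 1.35582 = 1.30513 ft·lbf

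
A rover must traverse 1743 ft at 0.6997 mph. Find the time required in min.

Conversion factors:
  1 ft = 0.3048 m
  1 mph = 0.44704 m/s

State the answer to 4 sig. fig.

1743 ft × 0.3048 = 531.266 m
0.6997 mph × 0.44704 = 0.312794 m/s
t = d / v = 531.266 m / 0.312794 m/s = 1698.45 s
1698.45 s ÷ (60 s/min) = 28.3075 min

28.31 min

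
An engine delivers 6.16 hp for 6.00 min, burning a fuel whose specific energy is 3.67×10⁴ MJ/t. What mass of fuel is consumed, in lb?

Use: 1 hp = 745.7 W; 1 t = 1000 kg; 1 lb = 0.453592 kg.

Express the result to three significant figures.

6.16 hp → 4593.51 W
6.00 min → 360 s
E = P × t = 4593.51 × 360 = 1.65366×10⁶ J
3.67×10⁴ MJ/t → 3.67×10⁷ J/kg
m = E / e_s = 1.65366×10⁶ / 3.67×10⁷ = 0.0450589 kg
In lb: 0.0450589 / 0.453592 = 0.099338 lb

0.0993 lb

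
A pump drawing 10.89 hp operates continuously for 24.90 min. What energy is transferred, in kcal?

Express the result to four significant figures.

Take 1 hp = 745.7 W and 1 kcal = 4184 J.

10.89 hp × 745.7 = 8120.67 W
24.90 min × 60 = 1494 s
E = P × t = 8120.67 W × 1494 s = 1.21323×10⁷ J
1.21323×10⁷ J ÷ (4184 J/kcal) = 2899.69 kcal

2900 kcal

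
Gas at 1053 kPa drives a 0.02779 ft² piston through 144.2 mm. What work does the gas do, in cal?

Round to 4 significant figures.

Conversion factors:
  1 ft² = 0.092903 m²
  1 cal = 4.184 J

93.70 cal

1053 kPa → 1.053×10⁶ Pa
0.02779 ft² → 0.00258177 m²
F = P × A = 1.053×10⁶ × 0.00258177 = 2718.6 N
144.2 mm → 0.1442 m
W = F × d = 2718.6 × 0.1442 = 392.022 J
In cal: 392.022 / 4.184 = 93.6955 cal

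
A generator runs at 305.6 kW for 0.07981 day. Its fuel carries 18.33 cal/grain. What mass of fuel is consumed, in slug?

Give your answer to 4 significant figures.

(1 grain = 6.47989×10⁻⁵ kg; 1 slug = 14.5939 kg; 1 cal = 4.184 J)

122.0 slug

305.6 kW → 305600 W
0.07981 day → 6895.58 s
E = P × t = 305600 × 6895.58 = 2.10729×10⁹ J
18.33 cal/grain → 1.18355×10⁶ J/kg
m = E / e_s = 2.10729×10⁹ / 1.18355×10⁶ = 1780.48 kg
In slug: 1780.48 / 14.5939 = 122.002 slug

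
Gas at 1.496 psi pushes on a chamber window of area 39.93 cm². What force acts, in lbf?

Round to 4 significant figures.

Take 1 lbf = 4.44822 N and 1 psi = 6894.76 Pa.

1.496 psi × 6894.76 = 10314.6 Pa
39.93 cm² × 0.0001 = 0.003993 m²
F = P × A = 10314.6 Pa × 0.003993 m² = 41.1862 N
41.1862 N ÷ (4.44822 N/lbf) = 9.25903 lbf

9.259 lbf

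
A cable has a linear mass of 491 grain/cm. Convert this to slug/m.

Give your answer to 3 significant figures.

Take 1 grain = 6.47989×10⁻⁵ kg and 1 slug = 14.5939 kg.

491 grain/cm × 6.47989×10⁻⁵ kg/grain ÷ 0.01 m/cm = 3.18163 kg/m
3.18163 kg/m ÷ 14.5939 kg/slug = 0.218011 slug/m

0.218 slug/m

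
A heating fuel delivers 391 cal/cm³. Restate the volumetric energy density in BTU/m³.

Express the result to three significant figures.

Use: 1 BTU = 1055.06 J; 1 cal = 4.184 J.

391 cal/cm³ × 4.184 J/cal ÷ 10⁻⁶ m³/cm³ = 1.63594×10⁹ J/m³
1.63594×10⁹ J/m³ ÷ 1055.06 J/BTU = 1.55057×10⁶ BTU/m³

1.55×10⁶ BTU/m³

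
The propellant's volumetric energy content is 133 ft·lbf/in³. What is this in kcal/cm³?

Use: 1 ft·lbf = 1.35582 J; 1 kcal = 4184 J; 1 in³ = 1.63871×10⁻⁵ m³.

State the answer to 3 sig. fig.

0.00263 kcal/cm³

133 ft·lbf/in³ × 1.35582 J/ft·lbf ÷ 1.63871×10⁻⁵ m³/in³ = 1.1004×10⁷ J/m³
1.1004×10⁷ J/m³ ÷ 4184 J/kcal × 10⁻⁶ m³/cm³ = 0.00263002 kcal/cm³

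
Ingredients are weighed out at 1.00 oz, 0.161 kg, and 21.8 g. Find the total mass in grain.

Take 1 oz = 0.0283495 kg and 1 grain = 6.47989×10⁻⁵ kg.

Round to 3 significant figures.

3260 grain

1.00 oz × 0.0283495 → 0.0283495 kg
0.161 kg (already kg)
21.8 g × 0.001 → 0.0218 kg
Combined: 0.0283495 + 0.161 + 0.0218 = 0.21115 kg
In grain: 0.21115 / 6.47989×10⁻⁵ = 3258.54 grain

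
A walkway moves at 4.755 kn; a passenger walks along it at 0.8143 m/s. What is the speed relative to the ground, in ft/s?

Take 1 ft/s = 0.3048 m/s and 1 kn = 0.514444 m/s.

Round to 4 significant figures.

10.70 ft/s

4.755 kn × 0.514444 → 2.44618 m/s
0.8143 m/s (already m/s)
Total: 2.44618 + 0.8143 = 3.26048 m/s
In ft/s: 3.26048 / 0.3048 = 10.6971 ft/s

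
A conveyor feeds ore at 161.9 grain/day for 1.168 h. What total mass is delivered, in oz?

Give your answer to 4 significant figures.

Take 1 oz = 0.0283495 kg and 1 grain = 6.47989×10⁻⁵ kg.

0.01801 oz

161.9 grain/day → 1.21423×10⁻⁷ kg/s
1.168 h → 4204.8 s
m = ṁ × t = 1.21423×10⁻⁷ × 4204.8 = 5.10559×10⁻⁴ kg
In oz: 5.10559×10⁻⁴ / 0.0283495 = 0.0180095 oz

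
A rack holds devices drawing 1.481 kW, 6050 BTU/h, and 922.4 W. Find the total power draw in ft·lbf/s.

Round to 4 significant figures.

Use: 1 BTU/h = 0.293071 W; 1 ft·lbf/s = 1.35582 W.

1.481 kW × 1000 → 1481 W
6050 BTU/h × 0.293071 → 1773.08 W
922.4 W (already W)
Sum: 1481 + 1773.08 + 922.4 = 4176.48 W
In ft·lbf/s: 4176.48 / 1.35582 = 3080.41 ft·lbf/s

3080 ft·lbf/s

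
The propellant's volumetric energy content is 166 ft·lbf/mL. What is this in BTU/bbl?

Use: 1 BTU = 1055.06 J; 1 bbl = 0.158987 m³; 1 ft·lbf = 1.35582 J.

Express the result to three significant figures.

166 ft·lbf/mL × 1.35582 J/ft·lbf ÷ 10⁻⁶ m³/mL = 2.25066×10⁸ J/m³
2.25066×10⁸ J/m³ ÷ 1055.06 J/BTU × 0.158987 m³/bbl = 33915.2 BTU/bbl

3.39×10⁴ BTU/bbl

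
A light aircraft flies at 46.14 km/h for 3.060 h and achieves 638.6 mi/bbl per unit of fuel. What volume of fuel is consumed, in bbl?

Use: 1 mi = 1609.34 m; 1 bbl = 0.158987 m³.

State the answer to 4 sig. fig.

46.14 km/h → 12.8167 m/s
3.060 h → 11016 s
d = v × t = 12.8167 × 11016 = 141189 m
638.6 mi/bbl → 6.4642×10⁶ m/m³
V = d / (distance per unit fuel) = 141189 / 6.4642×10⁶ = 0.0218417 m³
In bbl: 0.0218417 / 0.158987 = 0.13738 bbl

0.1374 bbl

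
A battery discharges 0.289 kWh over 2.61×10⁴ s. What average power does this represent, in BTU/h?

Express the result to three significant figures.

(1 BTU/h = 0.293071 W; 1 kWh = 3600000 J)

136 BTU/h

0.289 kWh × 3600000 = 1.0404×10⁶ J
P = E / t = 1.0404×10⁶ J / 26100 s = 39.8621 W
39.8621 W ÷ (0.293071 W/BTU/h) = 136.015 BTU/h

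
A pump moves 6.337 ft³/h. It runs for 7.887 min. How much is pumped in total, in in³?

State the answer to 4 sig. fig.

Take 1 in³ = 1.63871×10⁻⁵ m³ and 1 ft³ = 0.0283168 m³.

1439 in³

6.337 ft³/h → 4.98454×10⁻⁵ m³/s
7.887 min → 473.22 s
V = Q × t = 4.98454×10⁻⁵ × 473.22 = 0.0235878 m³
In in³: 0.0235878 / 1.63871×10⁻⁵ = 1439.41 in³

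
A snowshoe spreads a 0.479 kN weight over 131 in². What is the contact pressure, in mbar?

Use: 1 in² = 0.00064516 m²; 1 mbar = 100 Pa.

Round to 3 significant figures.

0.479 kN × 1000 = 479 N
131 in² × 0.00064516 = 0.084516 m²
P = F / A = 479 N / 0.084516 m² = 5667.57 Pa
5667.57 Pa ÷ (100 Pa/mbar) = 56.6757 mbar

56.7 mbar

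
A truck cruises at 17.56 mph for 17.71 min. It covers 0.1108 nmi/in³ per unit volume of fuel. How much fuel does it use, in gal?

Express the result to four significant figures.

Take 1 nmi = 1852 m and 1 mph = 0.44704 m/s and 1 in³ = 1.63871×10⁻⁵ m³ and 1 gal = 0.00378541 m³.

17.56 mph → 7.85002 m/s
17.71 min → 1062.6 s
d = v × t = 7.85002 × 1062.6 = 8341.43 m
0.1108 nmi/in³ → 1.25221×10⁷ m/m³
V = d / (distance per unit fuel) = 8341.43 / 1.25221×10⁷ = 6.66137×10⁻⁴ m³
In gal: 6.66137×10⁻⁴ / 0.00378541 = 0.175975 gal

0.1760 gal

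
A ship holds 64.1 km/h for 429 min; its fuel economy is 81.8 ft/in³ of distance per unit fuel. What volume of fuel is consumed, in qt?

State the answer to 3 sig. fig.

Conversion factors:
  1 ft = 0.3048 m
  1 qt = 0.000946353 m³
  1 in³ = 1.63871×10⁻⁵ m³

64.1 km/h → 17.8056 m/s
429 min → 25740 s
d = v × t = 17.8056 × 25740 = 458316 m
81.8 ft/in³ → 1.52148×10⁶ m/m³
V = d / (distance per unit fuel) = 458316 / 1.52148×10⁶ = 0.30123 m³
In qt: 0.30123 / 0.000946353 = 318.306 qt

318 qt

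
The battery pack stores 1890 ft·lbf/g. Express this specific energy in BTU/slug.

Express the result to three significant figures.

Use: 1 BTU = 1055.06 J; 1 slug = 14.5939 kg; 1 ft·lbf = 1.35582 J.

1890 ft·lbf/g × 1.35582 J/ft·lbf ÷ 0.001 kg/g = 2.5625×10⁶ J/kg
2.5625×10⁶ J/kg ÷ 1055.06 J/BTU × 14.5939 kg/slug = 35445.3 BTU/slug

3.54×10⁴ BTU/slug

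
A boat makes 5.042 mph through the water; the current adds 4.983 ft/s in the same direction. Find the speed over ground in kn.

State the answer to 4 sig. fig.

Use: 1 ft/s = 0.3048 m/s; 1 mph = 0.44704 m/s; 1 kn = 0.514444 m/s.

7.334 kn

5.042 mph × 0.44704 → 2.25398 m/s
4.983 ft/s × 0.3048 → 1.51882 m/s
Combined: 2.25398 + 1.51882 = 3.7728 m/s
In kn: 3.7728 / 0.514444 = 7.33374 kn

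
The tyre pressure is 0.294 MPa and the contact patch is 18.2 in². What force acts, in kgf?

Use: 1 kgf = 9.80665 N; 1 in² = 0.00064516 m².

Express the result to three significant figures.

0.294 MPa × 1000000 → 294000 Pa
18.2 in² × 0.00064516 → 0.0117419 m²
F = P × A = 294000 Pa × 0.0117419 m² = 3452.12 N
3452.12 N ÷ (9.80665 N/kgf) = 352.018 kgf

352 kgf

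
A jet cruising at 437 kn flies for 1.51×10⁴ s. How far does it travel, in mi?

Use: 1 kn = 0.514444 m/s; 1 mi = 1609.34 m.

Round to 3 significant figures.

2110 mi

437 kn × 0.514444 → 224.812 m/s
d = v × t = 224.812 m/s × 15100 s = 3.39466×10⁶ m
3.39466×10⁶ m ÷ (1609.34 m/mi) = 2109.35 mi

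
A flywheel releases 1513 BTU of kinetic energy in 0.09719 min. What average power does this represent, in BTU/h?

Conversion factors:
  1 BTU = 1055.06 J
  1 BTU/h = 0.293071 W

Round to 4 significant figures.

1513 BTU × 1055.06 → 1.59631×10⁶ J
0.09719 min × 60 → 5.8314 s
P = E / t = 1.59631×10⁶ J / 5.8314 s = 273744 W
273744 W ÷ (0.293071 W/BTU/h) = 934054 BTU/h

9.341×10⁵ BTU/h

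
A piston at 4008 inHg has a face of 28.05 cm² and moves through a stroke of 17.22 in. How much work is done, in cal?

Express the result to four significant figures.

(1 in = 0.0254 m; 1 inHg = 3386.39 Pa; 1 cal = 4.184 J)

3980 cal

4008 inHg → 1.35727×10⁷ Pa
28.05 cm² → 0.002805 m²
F = P × A = 1.35727×10⁷ × 0.002805 = 38071.4 N
17.22 in → 0.437388 m
W = F × d = 38071.4 × 0.437388 = 16652 J
In cal: 16652 / 4.184 = 3979.92 cal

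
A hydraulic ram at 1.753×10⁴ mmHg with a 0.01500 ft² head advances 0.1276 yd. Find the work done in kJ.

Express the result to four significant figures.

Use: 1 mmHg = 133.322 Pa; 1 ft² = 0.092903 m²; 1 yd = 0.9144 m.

0.3800 kJ

1.753×10⁴ mmHg → 2.33713×10⁶ Pa
0.01500 ft² → 0.00139354 m²
F = P × A = 2.33713×10⁶ × 0.00139354 = 3256.88 N
0.1276 yd → 0.116677 m
W = F × d = 3256.88 × 0.116677 = 380.003 J
In kJ: 380.003 / 1000 = 0.380003 kJ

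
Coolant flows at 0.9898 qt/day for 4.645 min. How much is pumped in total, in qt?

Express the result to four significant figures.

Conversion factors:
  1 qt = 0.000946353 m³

0.9898 qt/day → 1.08414×10⁻⁸ m³/s
4.645 min → 278.7 s
V = Q × t = 1.08414×10⁻⁸ × 278.7 = 3.0215×10⁻⁶ m³
In qt: 3.0215×10⁻⁶ / 0.000946353 = 0.00319278 qt

0.003193 qt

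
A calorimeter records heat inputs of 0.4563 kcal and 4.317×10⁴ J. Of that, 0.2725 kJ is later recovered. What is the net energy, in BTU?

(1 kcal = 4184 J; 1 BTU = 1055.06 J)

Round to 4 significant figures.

42.47 BTU

0.4563 kcal × 4184 → 1909.16 J
4.317×10⁴ J (already J)
0.2725 kJ × 1000 → 272.5 J
Net: 1909.16 + 43170 − 272.5 = 44806.7 J
In BTU: 44806.7 / 1055.06 = 42.4684 BTU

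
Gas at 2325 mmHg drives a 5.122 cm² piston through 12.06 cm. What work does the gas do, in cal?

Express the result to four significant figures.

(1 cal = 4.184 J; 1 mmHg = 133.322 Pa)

4.576 cal

2325 mmHg → 309974 Pa
5.122 cm² → 5.122×10⁻⁴ m²
F = P × A = 309974 × 5.122×10⁻⁴ = 158.769 N
12.06 cm → 0.1206 m
W = F × d = 158.769 × 0.1206 = 19.1475 J
In cal: 19.1475 / 4.184 = 4.57636 cal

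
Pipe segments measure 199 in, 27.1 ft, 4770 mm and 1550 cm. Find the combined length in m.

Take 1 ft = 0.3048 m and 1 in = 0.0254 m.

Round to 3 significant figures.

33.6 m

199 in × 0.0254 = 5.0546 m
27.1 ft × 0.3048 = 8.26008 m
4770 mm × 0.001 = 4.77 m
1550 cm × 0.01 = 15.5 m
Total: 5.0546 + 8.26008 + 4.77 + 15.5 = 33.5847 m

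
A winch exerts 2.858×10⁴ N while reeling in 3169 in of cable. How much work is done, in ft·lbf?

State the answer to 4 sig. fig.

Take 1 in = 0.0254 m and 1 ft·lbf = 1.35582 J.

1.697×10⁶ ft·lbf

3169 in × 0.0254 = 80.4926 m
W = F × d = 28580 N × 80.4926 m = 2.30048×10⁶ J
2.30048×10⁶ J ÷ (1.35582 J/ft·lbf) = 1.69674×10⁶ ft·lbf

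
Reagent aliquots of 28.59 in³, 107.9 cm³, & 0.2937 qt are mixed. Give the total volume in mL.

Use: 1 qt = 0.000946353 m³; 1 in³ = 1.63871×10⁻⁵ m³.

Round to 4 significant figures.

28.59 in³ × 1.63871×10⁻⁵ = 4.68507×10⁻⁴ m³
107.9 cm³ × 10⁻⁶ = 1.079×10⁻⁴ m³
0.2937 qt × 0.000946353 = 2.77944×10⁻⁴ m³
Combined: 4.68507×10⁻⁴ + 1.079×10⁻⁴ + 2.77944×10⁻⁴ = 8.54351×10⁻⁴ m³
In mL: 8.54351×10⁻⁴ / 10⁻⁶ = 854.351 mL

854.4 mL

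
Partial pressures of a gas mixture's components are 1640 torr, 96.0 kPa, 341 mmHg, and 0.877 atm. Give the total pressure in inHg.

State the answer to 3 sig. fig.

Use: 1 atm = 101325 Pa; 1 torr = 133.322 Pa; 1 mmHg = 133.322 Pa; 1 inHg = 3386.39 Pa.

133 inHg

1640 torr × 133.322 → 218648 Pa
96.0 kPa × 1000 → 96000 Pa
341 mmHg × 133.322 → 45462.8 Pa
0.877 atm × 101325 → 88862 Pa
Combined: 218648 + 96000 + 45462.8 + 88862 = 448973 Pa
In inHg: 448973 / 3386.39 = 132.582 inHg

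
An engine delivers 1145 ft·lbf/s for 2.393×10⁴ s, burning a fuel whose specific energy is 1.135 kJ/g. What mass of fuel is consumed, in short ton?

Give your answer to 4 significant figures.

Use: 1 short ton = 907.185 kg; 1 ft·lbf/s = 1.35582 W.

1145 ft·lbf/s → 1552.41 W
E = P × t = 1552.41 × 23930 = 3.71492×10⁷ J
1.135 kJ/g → 1.135×10⁶ J/kg
m = E / e_s = 3.71492×10⁷ / 1.135×10⁶ = 32.7306 kg
In short ton: 32.7306 / 907.185 = 0.0360793 short ton

0.03608 short ton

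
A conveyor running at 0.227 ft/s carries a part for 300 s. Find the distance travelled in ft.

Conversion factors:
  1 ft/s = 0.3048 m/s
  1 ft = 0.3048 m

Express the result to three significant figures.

0.227 ft/s × 0.3048 = 0.0691896 m/s
d = v × t = 0.0691896 m/s × 300 s = 20.7569 m
20.7569 m ÷ (0.3048 m/ft) = 68.1001 ft

68.1 ft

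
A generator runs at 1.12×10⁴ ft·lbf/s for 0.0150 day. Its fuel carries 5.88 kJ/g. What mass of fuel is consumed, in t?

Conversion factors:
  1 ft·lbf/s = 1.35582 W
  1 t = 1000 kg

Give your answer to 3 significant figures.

0.00335 t

1.12×10⁴ ft·lbf/s → 15185.2 W
0.0150 day → 1296 s
E = P × t = 15185.2 × 1296 = 1.968×10⁷ J
5.88 kJ/g → 5.88×10⁶ J/kg
m = E / e_s = 1.968×10⁷ / 5.88×10⁶ = 3.34694 kg
In t: 3.34694 / 1000 = 0.00334694 t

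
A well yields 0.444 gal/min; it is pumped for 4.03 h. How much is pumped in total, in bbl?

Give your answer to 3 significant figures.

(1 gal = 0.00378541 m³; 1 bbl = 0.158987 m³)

2.56 bbl

0.444 gal/min → 2.8012×10⁻⁵ m³/s
4.03 h → 14508 s
V = Q × t = 2.8012×10⁻⁵ × 14508 = 0.406398 m³
In bbl: 0.406398 / 0.158987 = 2.55617 bbl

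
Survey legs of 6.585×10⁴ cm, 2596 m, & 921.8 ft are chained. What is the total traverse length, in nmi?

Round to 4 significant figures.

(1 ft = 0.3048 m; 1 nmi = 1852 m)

1.909 nmi

6.585×10⁴ cm × 0.01 → 658.5 m
2596 m (already m)
921.8 ft × 0.3048 → 280.965 m
Combined: 658.5 + 2596 + 280.965 = 3535.46 m
In nmi: 3535.46 / 1852 = 1.909 nmi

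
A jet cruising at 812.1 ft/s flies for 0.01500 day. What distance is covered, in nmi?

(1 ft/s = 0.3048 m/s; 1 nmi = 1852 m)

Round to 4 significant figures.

812.1 ft/s × 0.3048 = 247.528 m/s
0.01500 day × 86400 = 1296 s
d = v × t = 247.528 m/s × 1296 s = 320796 m
320796 m ÷ (1852 m/nmi) = 173.216 nmi

173.2 nmi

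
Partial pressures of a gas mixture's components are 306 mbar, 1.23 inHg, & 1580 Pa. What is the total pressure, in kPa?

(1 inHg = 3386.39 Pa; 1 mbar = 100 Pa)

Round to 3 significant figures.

306 mbar × 100 = 30600 Pa
1.23 inHg × 3386.39 = 4165.26 Pa
1580 Pa (already Pa)
Sum: 30600 + 4165.26 + 1580 = 36345.3 Pa
In kPa: 36345.3 / 1000 = 36.3453 kPa

36.3 kPa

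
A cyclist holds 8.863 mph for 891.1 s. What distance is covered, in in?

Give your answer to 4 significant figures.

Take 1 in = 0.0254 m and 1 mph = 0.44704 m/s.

8.863 mph × 0.44704 → 3.96212 m/s
d = v × t = 3.96212 m/s × 891.1 s = 3530.65 m
3530.65 m ÷ (0.0254 m/in) = 139002 in

1.390×10⁵ in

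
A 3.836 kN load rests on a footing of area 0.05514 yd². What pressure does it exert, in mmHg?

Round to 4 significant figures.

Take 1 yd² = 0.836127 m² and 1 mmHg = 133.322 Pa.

3.836 kN × 1000 → 3836 N
0.05514 yd² × 0.836127 → 0.046104 m²
P = F / A = 3836 N / 0.046104 m² = 83203.2 Pa
83203.2 Pa ÷ (133.322 Pa/mmHg) = 624.077 mmHg

624.1 mmHg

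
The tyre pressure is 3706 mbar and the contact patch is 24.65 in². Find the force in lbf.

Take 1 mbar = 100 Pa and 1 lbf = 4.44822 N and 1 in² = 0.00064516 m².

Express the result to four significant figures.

1325 lbf

3706 mbar × 100 = 370600 Pa
24.65 in² × 0.00064516 = 0.0159032 m²
F = P × A = 370600 Pa × 0.0159032 m² = 5893.73 N
5893.73 N ÷ (4.44822 N/lbf) = 1324.96 lbf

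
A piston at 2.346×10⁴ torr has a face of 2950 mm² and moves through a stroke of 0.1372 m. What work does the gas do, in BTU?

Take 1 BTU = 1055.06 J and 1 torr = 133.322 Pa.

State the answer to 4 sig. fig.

2.346×10⁴ torr → 3.12773×10⁶ Pa
2950 mm² → 0.00295 m²
F = P × A = 3.12773×10⁶ × 0.00295 = 9226.8 N
W = F × d = 9226.8 × 0.1372 = 1265.92 J
In BTU: 1265.92 / 1055.06 = 1.19986 BTU

1.200 BTU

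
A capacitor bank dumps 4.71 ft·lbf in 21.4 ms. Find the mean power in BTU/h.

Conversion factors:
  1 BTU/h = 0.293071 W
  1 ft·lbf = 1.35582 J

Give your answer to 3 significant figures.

1020 BTU/h

4.71 ft·lbf × 1.35582 → 6.38591 J
21.4 ms × 0.001 → 0.0214 s
P = E / t = 6.38591 J / 0.0214 s = 298.407 W
298.407 W ÷ (0.293071 W/BTU/h) = 1018.21 BTU/h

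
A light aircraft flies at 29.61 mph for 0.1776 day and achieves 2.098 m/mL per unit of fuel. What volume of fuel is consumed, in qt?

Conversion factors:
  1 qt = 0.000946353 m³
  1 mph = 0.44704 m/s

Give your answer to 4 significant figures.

29.61 mph → 13.2369 m/s
0.1776 day → 15344.6 s
d = v × t = 13.2369 × 15344.6 = 203115 m
2.098 m/mL → 2.098×10⁶ m/m³
V = d / (distance per unit fuel) = 203115 / 2.098×10⁶ = 0.0968136 m³
In qt: 0.0968136 / 0.000946353 = 102.302 qt

102.3 qt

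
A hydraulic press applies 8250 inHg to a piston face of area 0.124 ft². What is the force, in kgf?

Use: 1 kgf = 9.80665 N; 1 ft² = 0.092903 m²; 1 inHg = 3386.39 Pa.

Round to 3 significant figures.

8250 inHg × 3386.39 = 2.79377×10⁷ Pa
0.124 ft² × 0.092903 = 0.01152 m²
F = P × A = 2.79377×10⁷ Pa × 0.01152 m² = 321842 N
321842 N ÷ (9.80665 N/kgf) = 32818.8 kgf

3.28×10⁴ kgf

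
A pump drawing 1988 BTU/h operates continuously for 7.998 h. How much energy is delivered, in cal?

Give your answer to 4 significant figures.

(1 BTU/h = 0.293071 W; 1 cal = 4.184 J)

1988 BTU/h × 0.293071 = 582.625 W
7.998 h × 3600 = 28792.8 s
E = P × t = 582.625 W × 28792.8 s = 1.67754×10⁷ J
1.67754×10⁷ J ÷ (4.184 J/cal) = 4.00942×10⁶ cal

4.009×10⁶ cal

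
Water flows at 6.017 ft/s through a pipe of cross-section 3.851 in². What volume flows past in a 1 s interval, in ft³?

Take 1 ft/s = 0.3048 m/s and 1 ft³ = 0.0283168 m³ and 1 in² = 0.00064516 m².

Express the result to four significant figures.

6.017 ft/s × 0.3048 → 1.83398 m/s
3.851 in² × 0.00064516 → 0.00248451 m²
V = v × A × t = 1.83398 m/s × 0.00248451 m² × 1 s = 0.00455654 m³
0.00455654 m³ ÷ (0.0283168 m³/ft³) = 0.160913 ft³

0.1609 ft³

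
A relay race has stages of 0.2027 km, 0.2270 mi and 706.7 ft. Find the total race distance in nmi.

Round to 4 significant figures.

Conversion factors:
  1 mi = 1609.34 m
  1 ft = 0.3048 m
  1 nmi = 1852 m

0.4230 nmi

0.2027 km × 1000 = 202.7 m
0.2270 mi × 1609.34 = 365.32 m
706.7 ft × 0.3048 = 215.402 m
Total: 202.7 + 365.32 + 215.402 = 783.422 m
In nmi: 783.422 / 1852 = 0.423014 nmi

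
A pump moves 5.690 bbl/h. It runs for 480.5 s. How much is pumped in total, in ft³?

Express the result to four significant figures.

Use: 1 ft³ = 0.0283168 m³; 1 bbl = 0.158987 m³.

5.690 bbl/h → 2.51288×10⁻⁴ m³/s
V = Q × t = 2.51288×10⁻⁴ × 480.5 = 0.120744 m³
In ft³: 0.120744 / 0.0283168 = 4.26404 ft³

4.264 ft³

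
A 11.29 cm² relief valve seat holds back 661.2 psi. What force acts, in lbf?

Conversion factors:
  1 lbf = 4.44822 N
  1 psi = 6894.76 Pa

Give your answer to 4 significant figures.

1157 lbf

661.2 psi × 6894.76 → 4.55882×10⁶ Pa
11.29 cm² × 0.0001 → 0.001129 m²
F = P × A = 4.55882×10⁶ Pa × 0.001129 m² = 5146.91 N
5146.91 N ÷ (4.44822 N/lbf) = 1157.07 lbf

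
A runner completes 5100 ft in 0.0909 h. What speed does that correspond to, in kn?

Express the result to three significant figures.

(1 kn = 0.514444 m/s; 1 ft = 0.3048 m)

5100 ft × 0.3048 = 1554.48 m
0.0909 h × 3600 = 327.24 s
v = d / t = 1554.48 m / 327.24 s = 4.75028 m/s
4.75028 m/s ÷ (0.514444 m/s/kn) = 9.23381 kn

9.23 kn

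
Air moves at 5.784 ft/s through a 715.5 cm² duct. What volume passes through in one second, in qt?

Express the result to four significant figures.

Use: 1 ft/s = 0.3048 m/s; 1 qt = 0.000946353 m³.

133.3 qt

5.784 ft/s × 0.3048 → 1.76296 m/s
715.5 cm² × 0.0001 → 0.07155 m²
V = v × A × t = 1.76296 m/s × 0.07155 m² × 1 s = 0.12614 m³
0.12614 m³ ÷ (0.000946353 m³/qt) = 133.291 qt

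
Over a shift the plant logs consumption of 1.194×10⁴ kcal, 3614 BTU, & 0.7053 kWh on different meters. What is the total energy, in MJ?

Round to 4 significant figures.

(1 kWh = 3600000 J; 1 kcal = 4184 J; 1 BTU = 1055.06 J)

56.31 MJ

1.194×10⁴ kcal × 4184 = 4.9957×10⁷ J
3614 BTU × 1055.06 = 3.81299×10⁶ J
0.7053 kWh × 3600000 = 2.53908×10⁶ J
Total: 4.9957×10⁷ + 3.81299×10⁶ + 2.53908×10⁶ = 5.63091×10⁷ J
In MJ: 5.63091×10⁷ / 1000000 = 56.3091 MJ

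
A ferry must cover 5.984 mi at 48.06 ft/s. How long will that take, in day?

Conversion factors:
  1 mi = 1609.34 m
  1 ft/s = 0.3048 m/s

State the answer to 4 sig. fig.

5.984 mi × 1609.34 → 9630.29 m
48.06 ft/s × 0.3048 → 14.6487 m/s
t = d / v = 9630.29 m / 14.6487 m/s = 657.416 s
657.416 s ÷ (86400 s/day) = 0.00760898 day

0.007609 day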